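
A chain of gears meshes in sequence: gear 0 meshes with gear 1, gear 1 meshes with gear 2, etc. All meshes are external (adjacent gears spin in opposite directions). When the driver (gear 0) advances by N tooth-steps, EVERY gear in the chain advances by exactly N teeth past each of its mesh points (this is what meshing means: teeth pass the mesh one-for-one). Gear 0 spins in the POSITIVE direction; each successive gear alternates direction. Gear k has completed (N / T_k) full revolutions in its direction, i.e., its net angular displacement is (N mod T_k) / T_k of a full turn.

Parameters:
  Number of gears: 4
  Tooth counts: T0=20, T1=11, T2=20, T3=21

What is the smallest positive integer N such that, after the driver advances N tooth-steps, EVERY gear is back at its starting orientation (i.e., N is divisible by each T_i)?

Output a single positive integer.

Answer: 4620

Derivation:
Gear k returns to start when N is a multiple of T_k.
All gears at start simultaneously when N is a common multiple of [20, 11, 20, 21]; the smallest such N is lcm(20, 11, 20, 21).
Start: lcm = T0 = 20
Fold in T1=11: gcd(20, 11) = 1; lcm(20, 11) = 20 * 11 / 1 = 220 / 1 = 220
Fold in T2=20: gcd(220, 20) = 20; lcm(220, 20) = 220 * 20 / 20 = 4400 / 20 = 220
Fold in T3=21: gcd(220, 21) = 1; lcm(220, 21) = 220 * 21 / 1 = 4620 / 1 = 4620
Full cycle length = 4620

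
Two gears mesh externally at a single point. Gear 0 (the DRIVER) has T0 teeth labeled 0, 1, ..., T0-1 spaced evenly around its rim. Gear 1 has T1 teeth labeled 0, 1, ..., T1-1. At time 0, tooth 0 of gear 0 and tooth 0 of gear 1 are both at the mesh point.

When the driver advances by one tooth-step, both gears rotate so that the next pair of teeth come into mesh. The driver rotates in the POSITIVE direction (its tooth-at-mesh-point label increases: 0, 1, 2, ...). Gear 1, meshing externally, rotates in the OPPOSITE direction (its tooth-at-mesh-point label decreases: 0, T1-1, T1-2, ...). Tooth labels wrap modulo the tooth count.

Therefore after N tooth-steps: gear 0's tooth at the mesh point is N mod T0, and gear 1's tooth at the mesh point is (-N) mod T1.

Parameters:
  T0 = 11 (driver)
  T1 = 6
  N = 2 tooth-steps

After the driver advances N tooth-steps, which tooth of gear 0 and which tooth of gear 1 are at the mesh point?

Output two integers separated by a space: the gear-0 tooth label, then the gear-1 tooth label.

Gear 0 (driver, T0=11): tooth at mesh = N mod T0
  2 = 0 * 11 + 2, so 2 mod 11 = 2
  gear 0 tooth = 2
Gear 1 (driven, T1=6): tooth at mesh = (-N) mod T1
  2 = 0 * 6 + 2, so 2 mod 6 = 2
  (-2) mod 6 = (-2) mod 6 = 6 - 2 = 4
Mesh after 2 steps: gear-0 tooth 2 meets gear-1 tooth 4

Answer: 2 4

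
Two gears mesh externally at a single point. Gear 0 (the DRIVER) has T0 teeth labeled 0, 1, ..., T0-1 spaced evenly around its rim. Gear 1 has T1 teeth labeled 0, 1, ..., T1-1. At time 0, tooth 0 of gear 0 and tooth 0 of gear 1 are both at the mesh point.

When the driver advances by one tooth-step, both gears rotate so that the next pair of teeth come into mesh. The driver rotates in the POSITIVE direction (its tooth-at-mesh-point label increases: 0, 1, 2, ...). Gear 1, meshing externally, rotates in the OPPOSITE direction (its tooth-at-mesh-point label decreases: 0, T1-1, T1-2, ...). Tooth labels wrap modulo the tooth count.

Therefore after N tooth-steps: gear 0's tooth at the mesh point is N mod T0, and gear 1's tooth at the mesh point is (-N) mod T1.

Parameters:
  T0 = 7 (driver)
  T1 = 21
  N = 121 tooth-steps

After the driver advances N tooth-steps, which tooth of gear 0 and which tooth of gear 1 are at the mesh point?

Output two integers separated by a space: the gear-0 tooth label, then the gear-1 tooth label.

Gear 0 (driver, T0=7): tooth at mesh = N mod T0
  121 = 17 * 7 + 2, so 121 mod 7 = 2
  gear 0 tooth = 2
Gear 1 (driven, T1=21): tooth at mesh = (-N) mod T1
  121 = 5 * 21 + 16, so 121 mod 21 = 16
  (-121) mod 21 = (-16) mod 21 = 21 - 16 = 5
Mesh after 121 steps: gear-0 tooth 2 meets gear-1 tooth 5

Answer: 2 5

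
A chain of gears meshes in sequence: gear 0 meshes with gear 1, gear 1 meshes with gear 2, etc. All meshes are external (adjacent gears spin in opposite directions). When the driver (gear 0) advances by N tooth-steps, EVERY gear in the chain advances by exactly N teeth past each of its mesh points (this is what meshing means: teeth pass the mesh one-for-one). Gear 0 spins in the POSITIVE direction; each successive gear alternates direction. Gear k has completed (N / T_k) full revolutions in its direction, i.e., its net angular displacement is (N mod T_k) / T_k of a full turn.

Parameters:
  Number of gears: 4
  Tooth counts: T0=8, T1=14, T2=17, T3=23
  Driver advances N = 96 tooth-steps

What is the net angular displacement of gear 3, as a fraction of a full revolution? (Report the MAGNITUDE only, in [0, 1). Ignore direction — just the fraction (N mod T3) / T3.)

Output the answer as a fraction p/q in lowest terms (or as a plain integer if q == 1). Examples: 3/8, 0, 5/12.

Answer: 4/23

Derivation:
Chain of 4 gears, tooth counts: [8, 14, 17, 23]
  gear 0: T0=8, direction=positive, advance = 96 mod 8 = 0 teeth = 0/8 turn
  gear 1: T1=14, direction=negative, advance = 96 mod 14 = 12 teeth = 12/14 turn
  gear 2: T2=17, direction=positive, advance = 96 mod 17 = 11 teeth = 11/17 turn
  gear 3: T3=23, direction=negative, advance = 96 mod 23 = 4 teeth = 4/23 turn
Gear 3: 96 mod 23 = 4
Fraction = 4 / 23 = 4/23 (gcd(4,23)=1) = 4/23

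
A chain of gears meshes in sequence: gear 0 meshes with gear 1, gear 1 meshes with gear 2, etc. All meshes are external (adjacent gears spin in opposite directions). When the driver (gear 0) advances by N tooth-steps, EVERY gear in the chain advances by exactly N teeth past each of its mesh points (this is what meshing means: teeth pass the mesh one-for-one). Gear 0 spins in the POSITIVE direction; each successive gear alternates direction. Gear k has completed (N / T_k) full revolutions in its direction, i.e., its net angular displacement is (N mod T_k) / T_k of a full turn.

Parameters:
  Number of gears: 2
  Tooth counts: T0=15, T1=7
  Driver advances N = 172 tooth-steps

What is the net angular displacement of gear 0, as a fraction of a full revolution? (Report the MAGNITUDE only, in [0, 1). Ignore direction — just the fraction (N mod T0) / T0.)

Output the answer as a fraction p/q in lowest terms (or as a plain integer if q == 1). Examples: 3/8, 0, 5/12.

Answer: 7/15

Derivation:
Chain of 2 gears, tooth counts: [15, 7]
  gear 0: T0=15, direction=positive, advance = 172 mod 15 = 7 teeth = 7/15 turn
  gear 1: T1=7, direction=negative, advance = 172 mod 7 = 4 teeth = 4/7 turn
Gear 0: 172 mod 15 = 7
Fraction = 7 / 15 = 7/15 (gcd(7,15)=1) = 7/15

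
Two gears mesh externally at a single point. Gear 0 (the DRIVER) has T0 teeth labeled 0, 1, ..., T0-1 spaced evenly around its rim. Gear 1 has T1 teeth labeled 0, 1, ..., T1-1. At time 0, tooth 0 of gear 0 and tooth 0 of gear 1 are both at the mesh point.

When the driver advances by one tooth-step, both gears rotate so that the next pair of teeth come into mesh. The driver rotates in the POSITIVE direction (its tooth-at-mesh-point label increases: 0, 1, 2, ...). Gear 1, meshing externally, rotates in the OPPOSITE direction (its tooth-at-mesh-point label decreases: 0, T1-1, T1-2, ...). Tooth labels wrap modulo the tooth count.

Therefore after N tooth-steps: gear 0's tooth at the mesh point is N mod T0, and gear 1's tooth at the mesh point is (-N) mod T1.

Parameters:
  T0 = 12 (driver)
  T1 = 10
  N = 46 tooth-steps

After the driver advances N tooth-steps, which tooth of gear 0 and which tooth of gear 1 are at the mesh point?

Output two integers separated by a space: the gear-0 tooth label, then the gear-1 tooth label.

Answer: 10 4

Derivation:
Gear 0 (driver, T0=12): tooth at mesh = N mod T0
  46 = 3 * 12 + 10, so 46 mod 12 = 10
  gear 0 tooth = 10
Gear 1 (driven, T1=10): tooth at mesh = (-N) mod T1
  46 = 4 * 10 + 6, so 46 mod 10 = 6
  (-46) mod 10 = (-6) mod 10 = 10 - 6 = 4
Mesh after 46 steps: gear-0 tooth 10 meets gear-1 tooth 4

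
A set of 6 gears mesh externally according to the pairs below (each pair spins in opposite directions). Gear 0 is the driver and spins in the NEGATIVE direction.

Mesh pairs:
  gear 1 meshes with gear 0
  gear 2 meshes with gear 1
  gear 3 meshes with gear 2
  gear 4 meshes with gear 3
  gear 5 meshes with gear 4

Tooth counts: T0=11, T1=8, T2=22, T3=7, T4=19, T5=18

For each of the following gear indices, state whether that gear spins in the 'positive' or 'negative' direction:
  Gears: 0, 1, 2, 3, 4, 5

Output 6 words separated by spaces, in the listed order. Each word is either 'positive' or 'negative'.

Answer: negative positive negative positive negative positive

Derivation:
Gear 0 (driver): negative (depth 0)
  gear 1: meshes with gear 0 -> depth 1 -> positive (opposite of gear 0)
  gear 2: meshes with gear 1 -> depth 2 -> negative (opposite of gear 1)
  gear 3: meshes with gear 2 -> depth 3 -> positive (opposite of gear 2)
  gear 4: meshes with gear 3 -> depth 4 -> negative (opposite of gear 3)
  gear 5: meshes with gear 4 -> depth 5 -> positive (opposite of gear 4)
Queried indices 0, 1, 2, 3, 4, 5 -> negative, positive, negative, positive, negative, positive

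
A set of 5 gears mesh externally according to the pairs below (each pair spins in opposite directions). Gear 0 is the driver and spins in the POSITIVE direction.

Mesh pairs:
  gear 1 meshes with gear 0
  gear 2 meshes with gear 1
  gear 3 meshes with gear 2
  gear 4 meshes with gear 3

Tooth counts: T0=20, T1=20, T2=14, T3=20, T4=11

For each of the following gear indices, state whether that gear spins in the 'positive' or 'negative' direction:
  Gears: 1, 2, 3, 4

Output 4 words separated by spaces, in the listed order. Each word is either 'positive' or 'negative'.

Gear 0 (driver): positive (depth 0)
  gear 1: meshes with gear 0 -> depth 1 -> negative (opposite of gear 0)
  gear 2: meshes with gear 1 -> depth 2 -> positive (opposite of gear 1)
  gear 3: meshes with gear 2 -> depth 3 -> negative (opposite of gear 2)
  gear 4: meshes with gear 3 -> depth 4 -> positive (opposite of gear 3)
Queried indices 1, 2, 3, 4 -> negative, positive, negative, positive

Answer: negative positive negative positive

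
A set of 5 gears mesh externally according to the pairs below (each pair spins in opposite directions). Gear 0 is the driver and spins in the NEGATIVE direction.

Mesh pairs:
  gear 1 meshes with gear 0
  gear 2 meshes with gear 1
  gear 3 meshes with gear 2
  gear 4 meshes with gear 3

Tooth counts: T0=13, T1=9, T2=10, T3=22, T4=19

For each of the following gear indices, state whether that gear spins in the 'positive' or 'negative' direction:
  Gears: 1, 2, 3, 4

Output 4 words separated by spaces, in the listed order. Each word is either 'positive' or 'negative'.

Answer: positive negative positive negative

Derivation:
Gear 0 (driver): negative (depth 0)
  gear 1: meshes with gear 0 -> depth 1 -> positive (opposite of gear 0)
  gear 2: meshes with gear 1 -> depth 2 -> negative (opposite of gear 1)
  gear 3: meshes with gear 2 -> depth 3 -> positive (opposite of gear 2)
  gear 4: meshes with gear 3 -> depth 4 -> negative (opposite of gear 3)
Queried indices 1, 2, 3, 4 -> positive, negative, positive, negative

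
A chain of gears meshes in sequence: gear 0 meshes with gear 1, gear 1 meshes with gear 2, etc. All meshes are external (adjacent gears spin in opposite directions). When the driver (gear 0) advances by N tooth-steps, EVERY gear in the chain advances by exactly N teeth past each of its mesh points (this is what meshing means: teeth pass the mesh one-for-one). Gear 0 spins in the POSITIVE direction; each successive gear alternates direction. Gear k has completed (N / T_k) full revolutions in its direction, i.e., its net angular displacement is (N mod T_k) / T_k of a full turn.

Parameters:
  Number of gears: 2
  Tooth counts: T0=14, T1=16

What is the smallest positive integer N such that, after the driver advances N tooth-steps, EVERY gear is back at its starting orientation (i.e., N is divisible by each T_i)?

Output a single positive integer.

Gear k returns to start when N is a multiple of T_k.
All gears at start simultaneously when N is a common multiple of [14, 16]; the smallest such N is lcm(14, 16).
Start: lcm = T0 = 14
Fold in T1=16: gcd(14, 16) = 2; lcm(14, 16) = 14 * 16 / 2 = 224 / 2 = 112
Full cycle length = 112

Answer: 112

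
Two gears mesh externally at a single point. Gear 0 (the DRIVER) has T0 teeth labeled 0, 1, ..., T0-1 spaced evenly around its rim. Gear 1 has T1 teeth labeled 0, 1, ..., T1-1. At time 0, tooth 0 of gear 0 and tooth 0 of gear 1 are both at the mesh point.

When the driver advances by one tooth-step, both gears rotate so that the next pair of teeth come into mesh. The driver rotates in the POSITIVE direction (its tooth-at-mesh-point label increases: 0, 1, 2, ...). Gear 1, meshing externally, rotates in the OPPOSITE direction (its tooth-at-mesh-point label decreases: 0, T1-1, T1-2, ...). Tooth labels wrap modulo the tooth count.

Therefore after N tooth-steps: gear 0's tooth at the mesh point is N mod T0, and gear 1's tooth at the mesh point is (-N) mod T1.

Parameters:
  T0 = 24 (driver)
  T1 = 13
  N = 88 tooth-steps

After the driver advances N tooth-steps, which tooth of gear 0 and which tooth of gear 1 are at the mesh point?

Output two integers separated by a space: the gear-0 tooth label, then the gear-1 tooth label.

Answer: 16 3

Derivation:
Gear 0 (driver, T0=24): tooth at mesh = N mod T0
  88 = 3 * 24 + 16, so 88 mod 24 = 16
  gear 0 tooth = 16
Gear 1 (driven, T1=13): tooth at mesh = (-N) mod T1
  88 = 6 * 13 + 10, so 88 mod 13 = 10
  (-88) mod 13 = (-10) mod 13 = 13 - 10 = 3
Mesh after 88 steps: gear-0 tooth 16 meets gear-1 tooth 3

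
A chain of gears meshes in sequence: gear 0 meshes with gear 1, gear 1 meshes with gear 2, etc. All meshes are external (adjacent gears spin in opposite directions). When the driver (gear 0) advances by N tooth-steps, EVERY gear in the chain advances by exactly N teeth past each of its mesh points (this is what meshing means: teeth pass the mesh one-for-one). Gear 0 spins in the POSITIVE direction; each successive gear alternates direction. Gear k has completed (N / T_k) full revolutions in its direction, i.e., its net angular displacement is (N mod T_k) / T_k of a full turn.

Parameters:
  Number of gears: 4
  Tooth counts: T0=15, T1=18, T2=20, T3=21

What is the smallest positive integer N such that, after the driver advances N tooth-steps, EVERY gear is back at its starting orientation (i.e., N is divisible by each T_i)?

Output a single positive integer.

Gear k returns to start when N is a multiple of T_k.
All gears at start simultaneously when N is a common multiple of [15, 18, 20, 21]; the smallest such N is lcm(15, 18, 20, 21).
Start: lcm = T0 = 15
Fold in T1=18: gcd(15, 18) = 3; lcm(15, 18) = 15 * 18 / 3 = 270 / 3 = 90
Fold in T2=20: gcd(90, 20) = 10; lcm(90, 20) = 90 * 20 / 10 = 1800 / 10 = 180
Fold in T3=21: gcd(180, 21) = 3; lcm(180, 21) = 180 * 21 / 3 = 3780 / 3 = 1260
Full cycle length = 1260

Answer: 1260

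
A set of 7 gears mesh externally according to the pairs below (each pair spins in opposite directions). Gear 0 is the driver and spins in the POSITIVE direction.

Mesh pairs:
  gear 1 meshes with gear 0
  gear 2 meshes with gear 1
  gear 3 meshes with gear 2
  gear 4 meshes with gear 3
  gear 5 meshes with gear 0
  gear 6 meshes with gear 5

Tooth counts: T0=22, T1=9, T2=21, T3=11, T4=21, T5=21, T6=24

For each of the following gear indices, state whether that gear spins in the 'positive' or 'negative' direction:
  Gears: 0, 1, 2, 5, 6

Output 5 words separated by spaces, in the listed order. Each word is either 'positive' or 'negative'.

Answer: positive negative positive negative positive

Derivation:
Gear 0 (driver): positive (depth 0)
  gear 1: meshes with gear 0 -> depth 1 -> negative (opposite of gear 0)
  gear 2: meshes with gear 1 -> depth 2 -> positive (opposite of gear 1)
  gear 3: meshes with gear 2 -> depth 3 -> negative (opposite of gear 2)
  gear 4: meshes with gear 3 -> depth 4 -> positive (opposite of gear 3)
  gear 5: meshes with gear 0 -> depth 1 -> negative (opposite of gear 0)
  gear 6: meshes with gear 5 -> depth 2 -> positive (opposite of gear 5)
Queried indices 0, 1, 2, 5, 6 -> positive, negative, positive, negative, positive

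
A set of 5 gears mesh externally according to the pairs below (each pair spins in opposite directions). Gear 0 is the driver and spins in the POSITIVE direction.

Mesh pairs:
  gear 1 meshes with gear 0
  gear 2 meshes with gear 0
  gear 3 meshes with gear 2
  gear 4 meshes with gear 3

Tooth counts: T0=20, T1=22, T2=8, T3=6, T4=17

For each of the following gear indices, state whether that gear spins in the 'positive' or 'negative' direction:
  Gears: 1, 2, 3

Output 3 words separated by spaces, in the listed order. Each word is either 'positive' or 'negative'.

Answer: negative negative positive

Derivation:
Gear 0 (driver): positive (depth 0)
  gear 1: meshes with gear 0 -> depth 1 -> negative (opposite of gear 0)
  gear 2: meshes with gear 0 -> depth 1 -> negative (opposite of gear 0)
  gear 3: meshes with gear 2 -> depth 2 -> positive (opposite of gear 2)
  gear 4: meshes with gear 3 -> depth 3 -> negative (opposite of gear 3)
Queried indices 1, 2, 3 -> negative, negative, positive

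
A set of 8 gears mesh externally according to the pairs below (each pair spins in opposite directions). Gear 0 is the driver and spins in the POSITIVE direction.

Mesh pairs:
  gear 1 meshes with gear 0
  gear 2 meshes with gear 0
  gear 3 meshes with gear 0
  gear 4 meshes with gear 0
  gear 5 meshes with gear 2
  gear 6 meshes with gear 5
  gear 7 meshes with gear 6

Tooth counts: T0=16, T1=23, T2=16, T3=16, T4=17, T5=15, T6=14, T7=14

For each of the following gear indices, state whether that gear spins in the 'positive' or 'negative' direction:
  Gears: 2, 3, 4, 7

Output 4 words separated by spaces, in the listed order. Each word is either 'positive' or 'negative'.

Gear 0 (driver): positive (depth 0)
  gear 1: meshes with gear 0 -> depth 1 -> negative (opposite of gear 0)
  gear 2: meshes with gear 0 -> depth 1 -> negative (opposite of gear 0)
  gear 3: meshes with gear 0 -> depth 1 -> negative (opposite of gear 0)
  gear 4: meshes with gear 0 -> depth 1 -> negative (opposite of gear 0)
  gear 5: meshes with gear 2 -> depth 2 -> positive (opposite of gear 2)
  gear 6: meshes with gear 5 -> depth 3 -> negative (opposite of gear 5)
  gear 7: meshes with gear 6 -> depth 4 -> positive (opposite of gear 6)
Queried indices 2, 3, 4, 7 -> negative, negative, negative, positive

Answer: negative negative negative positive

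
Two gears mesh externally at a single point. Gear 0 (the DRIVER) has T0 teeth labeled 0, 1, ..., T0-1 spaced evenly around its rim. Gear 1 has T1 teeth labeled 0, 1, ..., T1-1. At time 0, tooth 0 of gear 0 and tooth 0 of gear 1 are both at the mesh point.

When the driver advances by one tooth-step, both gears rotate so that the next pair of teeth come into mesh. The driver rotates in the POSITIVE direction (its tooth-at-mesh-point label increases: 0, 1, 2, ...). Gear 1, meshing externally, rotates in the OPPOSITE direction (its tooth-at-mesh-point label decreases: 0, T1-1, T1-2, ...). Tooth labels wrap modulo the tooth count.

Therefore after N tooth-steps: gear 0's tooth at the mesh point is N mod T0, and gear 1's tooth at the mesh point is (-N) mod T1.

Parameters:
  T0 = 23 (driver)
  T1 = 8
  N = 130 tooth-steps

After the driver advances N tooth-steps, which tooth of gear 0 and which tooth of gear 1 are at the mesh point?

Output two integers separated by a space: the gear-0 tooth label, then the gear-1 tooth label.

Gear 0 (driver, T0=23): tooth at mesh = N mod T0
  130 = 5 * 23 + 15, so 130 mod 23 = 15
  gear 0 tooth = 15
Gear 1 (driven, T1=8): tooth at mesh = (-N) mod T1
  130 = 16 * 8 + 2, so 130 mod 8 = 2
  (-130) mod 8 = (-2) mod 8 = 8 - 2 = 6
Mesh after 130 steps: gear-0 tooth 15 meets gear-1 tooth 6

Answer: 15 6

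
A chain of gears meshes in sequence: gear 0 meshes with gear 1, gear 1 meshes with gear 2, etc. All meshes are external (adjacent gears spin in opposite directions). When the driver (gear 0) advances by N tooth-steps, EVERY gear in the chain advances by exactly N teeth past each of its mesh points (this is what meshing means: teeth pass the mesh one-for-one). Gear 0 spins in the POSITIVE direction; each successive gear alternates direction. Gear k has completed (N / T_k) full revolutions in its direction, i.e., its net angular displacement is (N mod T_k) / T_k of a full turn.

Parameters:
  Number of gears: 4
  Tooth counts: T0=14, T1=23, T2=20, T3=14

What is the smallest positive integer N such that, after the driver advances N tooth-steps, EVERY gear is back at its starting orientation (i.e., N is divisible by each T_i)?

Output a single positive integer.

Gear k returns to start when N is a multiple of T_k.
All gears at start simultaneously when N is a common multiple of [14, 23, 20, 14]; the smallest such N is lcm(14, 23, 20, 14).
Start: lcm = T0 = 14
Fold in T1=23: gcd(14, 23) = 1; lcm(14, 23) = 14 * 23 / 1 = 322 / 1 = 322
Fold in T2=20: gcd(322, 20) = 2; lcm(322, 20) = 322 * 20 / 2 = 6440 / 2 = 3220
Fold in T3=14: gcd(3220, 14) = 14; lcm(3220, 14) = 3220 * 14 / 14 = 45080 / 14 = 3220
Full cycle length = 3220

Answer: 3220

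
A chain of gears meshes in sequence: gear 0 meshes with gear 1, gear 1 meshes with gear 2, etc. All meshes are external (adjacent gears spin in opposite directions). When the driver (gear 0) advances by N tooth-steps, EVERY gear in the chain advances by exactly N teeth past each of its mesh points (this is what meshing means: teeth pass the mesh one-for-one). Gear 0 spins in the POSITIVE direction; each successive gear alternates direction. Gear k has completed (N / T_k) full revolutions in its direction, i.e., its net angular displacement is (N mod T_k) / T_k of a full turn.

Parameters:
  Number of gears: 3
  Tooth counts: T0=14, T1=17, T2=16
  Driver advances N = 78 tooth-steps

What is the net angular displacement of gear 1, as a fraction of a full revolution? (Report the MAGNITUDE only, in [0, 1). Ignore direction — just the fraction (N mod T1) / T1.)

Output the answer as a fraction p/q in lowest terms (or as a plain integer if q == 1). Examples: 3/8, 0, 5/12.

Answer: 10/17

Derivation:
Chain of 3 gears, tooth counts: [14, 17, 16]
  gear 0: T0=14, direction=positive, advance = 78 mod 14 = 8 teeth = 8/14 turn
  gear 1: T1=17, direction=negative, advance = 78 mod 17 = 10 teeth = 10/17 turn
  gear 2: T2=16, direction=positive, advance = 78 mod 16 = 14 teeth = 14/16 turn
Gear 1: 78 mod 17 = 10
Fraction = 10 / 17 = 10/17 (gcd(10,17)=1) = 10/17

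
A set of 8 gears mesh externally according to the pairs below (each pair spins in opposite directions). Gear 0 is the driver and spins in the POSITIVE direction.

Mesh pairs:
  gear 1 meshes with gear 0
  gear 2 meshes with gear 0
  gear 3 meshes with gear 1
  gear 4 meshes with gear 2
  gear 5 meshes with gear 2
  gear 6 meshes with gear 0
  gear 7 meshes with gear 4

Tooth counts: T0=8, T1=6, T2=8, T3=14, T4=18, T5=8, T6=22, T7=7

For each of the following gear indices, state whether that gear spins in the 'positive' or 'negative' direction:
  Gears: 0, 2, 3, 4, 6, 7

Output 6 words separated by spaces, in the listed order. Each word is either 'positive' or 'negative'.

Answer: positive negative positive positive negative negative

Derivation:
Gear 0 (driver): positive (depth 0)
  gear 1: meshes with gear 0 -> depth 1 -> negative (opposite of gear 0)
  gear 2: meshes with gear 0 -> depth 1 -> negative (opposite of gear 0)
  gear 3: meshes with gear 1 -> depth 2 -> positive (opposite of gear 1)
  gear 4: meshes with gear 2 -> depth 2 -> positive (opposite of gear 2)
  gear 5: meshes with gear 2 -> depth 2 -> positive (opposite of gear 2)
  gear 6: meshes with gear 0 -> depth 1 -> negative (opposite of gear 0)
  gear 7: meshes with gear 4 -> depth 3 -> negative (opposite of gear 4)
Queried indices 0, 2, 3, 4, 6, 7 -> positive, negative, positive, positive, negative, negative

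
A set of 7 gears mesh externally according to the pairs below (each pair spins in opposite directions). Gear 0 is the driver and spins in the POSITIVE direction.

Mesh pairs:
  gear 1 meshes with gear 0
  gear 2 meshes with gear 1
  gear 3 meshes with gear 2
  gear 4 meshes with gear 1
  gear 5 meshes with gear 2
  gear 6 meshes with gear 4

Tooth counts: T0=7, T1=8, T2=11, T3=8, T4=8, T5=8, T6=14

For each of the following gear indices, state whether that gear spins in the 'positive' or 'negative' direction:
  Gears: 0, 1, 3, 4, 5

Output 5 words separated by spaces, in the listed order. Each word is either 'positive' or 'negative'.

Gear 0 (driver): positive (depth 0)
  gear 1: meshes with gear 0 -> depth 1 -> negative (opposite of gear 0)
  gear 2: meshes with gear 1 -> depth 2 -> positive (opposite of gear 1)
  gear 3: meshes with gear 2 -> depth 3 -> negative (opposite of gear 2)
  gear 4: meshes with gear 1 -> depth 2 -> positive (opposite of gear 1)
  gear 5: meshes with gear 2 -> depth 3 -> negative (opposite of gear 2)
  gear 6: meshes with gear 4 -> depth 3 -> negative (opposite of gear 4)
Queried indices 0, 1, 3, 4, 5 -> positive, negative, negative, positive, negative

Answer: positive negative negative positive negative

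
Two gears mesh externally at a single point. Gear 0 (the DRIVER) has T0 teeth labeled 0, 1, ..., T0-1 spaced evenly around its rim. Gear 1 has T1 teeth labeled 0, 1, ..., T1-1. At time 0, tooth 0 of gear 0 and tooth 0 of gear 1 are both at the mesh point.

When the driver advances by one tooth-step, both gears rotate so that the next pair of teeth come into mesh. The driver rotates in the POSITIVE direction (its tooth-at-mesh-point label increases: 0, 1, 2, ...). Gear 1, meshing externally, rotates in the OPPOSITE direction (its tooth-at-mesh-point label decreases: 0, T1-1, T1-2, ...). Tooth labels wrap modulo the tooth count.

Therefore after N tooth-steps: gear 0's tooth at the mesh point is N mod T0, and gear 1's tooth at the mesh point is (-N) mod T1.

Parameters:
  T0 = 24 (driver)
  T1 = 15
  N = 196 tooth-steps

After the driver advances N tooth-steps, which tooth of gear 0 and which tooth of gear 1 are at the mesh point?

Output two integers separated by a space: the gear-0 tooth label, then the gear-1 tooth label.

Gear 0 (driver, T0=24): tooth at mesh = N mod T0
  196 = 8 * 24 + 4, so 196 mod 24 = 4
  gear 0 tooth = 4
Gear 1 (driven, T1=15): tooth at mesh = (-N) mod T1
  196 = 13 * 15 + 1, so 196 mod 15 = 1
  (-196) mod 15 = (-1) mod 15 = 15 - 1 = 14
Mesh after 196 steps: gear-0 tooth 4 meets gear-1 tooth 14

Answer: 4 14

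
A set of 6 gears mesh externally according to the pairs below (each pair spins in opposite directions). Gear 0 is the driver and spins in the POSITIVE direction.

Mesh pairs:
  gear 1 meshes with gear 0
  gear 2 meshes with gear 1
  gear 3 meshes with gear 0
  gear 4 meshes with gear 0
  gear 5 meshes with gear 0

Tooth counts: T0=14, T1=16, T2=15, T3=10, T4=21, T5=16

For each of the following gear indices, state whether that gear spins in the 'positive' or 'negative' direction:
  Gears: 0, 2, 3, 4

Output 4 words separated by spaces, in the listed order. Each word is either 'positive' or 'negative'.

Gear 0 (driver): positive (depth 0)
  gear 1: meshes with gear 0 -> depth 1 -> negative (opposite of gear 0)
  gear 2: meshes with gear 1 -> depth 2 -> positive (opposite of gear 1)
  gear 3: meshes with gear 0 -> depth 1 -> negative (opposite of gear 0)
  gear 4: meshes with gear 0 -> depth 1 -> negative (opposite of gear 0)
  gear 5: meshes with gear 0 -> depth 1 -> negative (opposite of gear 0)
Queried indices 0, 2, 3, 4 -> positive, positive, negative, negative

Answer: positive positive negative negative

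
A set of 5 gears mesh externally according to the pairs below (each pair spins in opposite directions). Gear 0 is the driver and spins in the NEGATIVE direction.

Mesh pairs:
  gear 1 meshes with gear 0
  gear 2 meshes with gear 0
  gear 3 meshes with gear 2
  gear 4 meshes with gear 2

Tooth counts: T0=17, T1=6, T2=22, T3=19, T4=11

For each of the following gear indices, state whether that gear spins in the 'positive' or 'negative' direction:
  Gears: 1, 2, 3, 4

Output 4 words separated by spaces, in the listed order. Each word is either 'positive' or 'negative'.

Gear 0 (driver): negative (depth 0)
  gear 1: meshes with gear 0 -> depth 1 -> positive (opposite of gear 0)
  gear 2: meshes with gear 0 -> depth 1 -> positive (opposite of gear 0)
  gear 3: meshes with gear 2 -> depth 2 -> negative (opposite of gear 2)
  gear 4: meshes with gear 2 -> depth 2 -> negative (opposite of gear 2)
Queried indices 1, 2, 3, 4 -> positive, positive, negative, negative

Answer: positive positive negative negative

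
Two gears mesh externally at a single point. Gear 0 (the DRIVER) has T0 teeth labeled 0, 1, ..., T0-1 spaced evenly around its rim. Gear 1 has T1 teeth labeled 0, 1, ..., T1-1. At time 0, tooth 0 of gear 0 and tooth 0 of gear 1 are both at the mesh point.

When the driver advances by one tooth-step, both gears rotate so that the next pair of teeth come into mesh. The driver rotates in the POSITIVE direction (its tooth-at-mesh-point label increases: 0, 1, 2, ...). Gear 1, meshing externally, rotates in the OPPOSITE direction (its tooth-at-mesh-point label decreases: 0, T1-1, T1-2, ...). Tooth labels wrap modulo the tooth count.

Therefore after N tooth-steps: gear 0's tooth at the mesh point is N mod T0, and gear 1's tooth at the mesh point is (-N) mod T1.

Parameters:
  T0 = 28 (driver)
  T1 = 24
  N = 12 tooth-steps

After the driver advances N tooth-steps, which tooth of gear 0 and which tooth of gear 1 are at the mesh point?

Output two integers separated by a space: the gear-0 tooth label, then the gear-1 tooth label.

Answer: 12 12

Derivation:
Gear 0 (driver, T0=28): tooth at mesh = N mod T0
  12 = 0 * 28 + 12, so 12 mod 28 = 12
  gear 0 tooth = 12
Gear 1 (driven, T1=24): tooth at mesh = (-N) mod T1
  12 = 0 * 24 + 12, so 12 mod 24 = 12
  (-12) mod 24 = (-12) mod 24 = 24 - 12 = 12
Mesh after 12 steps: gear-0 tooth 12 meets gear-1 tooth 12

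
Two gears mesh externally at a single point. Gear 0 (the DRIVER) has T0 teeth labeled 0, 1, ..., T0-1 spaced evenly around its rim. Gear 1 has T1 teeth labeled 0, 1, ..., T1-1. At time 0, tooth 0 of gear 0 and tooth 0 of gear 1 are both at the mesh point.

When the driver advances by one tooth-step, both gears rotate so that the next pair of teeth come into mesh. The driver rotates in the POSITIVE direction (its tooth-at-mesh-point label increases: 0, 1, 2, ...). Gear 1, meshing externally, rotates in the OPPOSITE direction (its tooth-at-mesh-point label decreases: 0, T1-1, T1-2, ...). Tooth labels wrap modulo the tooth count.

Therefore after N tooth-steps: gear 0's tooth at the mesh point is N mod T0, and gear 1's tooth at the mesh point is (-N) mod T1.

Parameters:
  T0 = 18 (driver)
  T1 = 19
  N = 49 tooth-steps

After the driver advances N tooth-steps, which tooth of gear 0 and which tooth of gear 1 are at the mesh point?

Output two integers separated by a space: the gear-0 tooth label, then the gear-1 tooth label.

Answer: 13 8

Derivation:
Gear 0 (driver, T0=18): tooth at mesh = N mod T0
  49 = 2 * 18 + 13, so 49 mod 18 = 13
  gear 0 tooth = 13
Gear 1 (driven, T1=19): tooth at mesh = (-N) mod T1
  49 = 2 * 19 + 11, so 49 mod 19 = 11
  (-49) mod 19 = (-11) mod 19 = 19 - 11 = 8
Mesh after 49 steps: gear-0 tooth 13 meets gear-1 tooth 8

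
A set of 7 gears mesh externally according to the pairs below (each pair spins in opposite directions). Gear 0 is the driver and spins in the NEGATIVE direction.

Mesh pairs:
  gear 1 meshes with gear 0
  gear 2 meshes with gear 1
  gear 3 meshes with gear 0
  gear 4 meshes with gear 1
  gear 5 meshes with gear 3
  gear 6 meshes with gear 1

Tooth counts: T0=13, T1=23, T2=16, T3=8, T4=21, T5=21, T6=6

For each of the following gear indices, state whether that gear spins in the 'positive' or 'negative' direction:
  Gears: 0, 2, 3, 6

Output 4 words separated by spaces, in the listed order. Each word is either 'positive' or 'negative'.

Answer: negative negative positive negative

Derivation:
Gear 0 (driver): negative (depth 0)
  gear 1: meshes with gear 0 -> depth 1 -> positive (opposite of gear 0)
  gear 2: meshes with gear 1 -> depth 2 -> negative (opposite of gear 1)
  gear 3: meshes with gear 0 -> depth 1 -> positive (opposite of gear 0)
  gear 4: meshes with gear 1 -> depth 2 -> negative (opposite of gear 1)
  gear 5: meshes with gear 3 -> depth 2 -> negative (opposite of gear 3)
  gear 6: meshes with gear 1 -> depth 2 -> negative (opposite of gear 1)
Queried indices 0, 2, 3, 6 -> negative, negative, positive, negative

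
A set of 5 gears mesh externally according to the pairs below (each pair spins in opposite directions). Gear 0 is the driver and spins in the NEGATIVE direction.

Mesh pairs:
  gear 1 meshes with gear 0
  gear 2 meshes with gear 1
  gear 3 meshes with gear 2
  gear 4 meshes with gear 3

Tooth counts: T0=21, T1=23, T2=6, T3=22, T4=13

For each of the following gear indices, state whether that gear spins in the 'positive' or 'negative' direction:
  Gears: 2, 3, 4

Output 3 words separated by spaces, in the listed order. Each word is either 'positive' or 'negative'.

Gear 0 (driver): negative (depth 0)
  gear 1: meshes with gear 0 -> depth 1 -> positive (opposite of gear 0)
  gear 2: meshes with gear 1 -> depth 2 -> negative (opposite of gear 1)
  gear 3: meshes with gear 2 -> depth 3 -> positive (opposite of gear 2)
  gear 4: meshes with gear 3 -> depth 4 -> negative (opposite of gear 3)
Queried indices 2, 3, 4 -> negative, positive, negative

Answer: negative positive negative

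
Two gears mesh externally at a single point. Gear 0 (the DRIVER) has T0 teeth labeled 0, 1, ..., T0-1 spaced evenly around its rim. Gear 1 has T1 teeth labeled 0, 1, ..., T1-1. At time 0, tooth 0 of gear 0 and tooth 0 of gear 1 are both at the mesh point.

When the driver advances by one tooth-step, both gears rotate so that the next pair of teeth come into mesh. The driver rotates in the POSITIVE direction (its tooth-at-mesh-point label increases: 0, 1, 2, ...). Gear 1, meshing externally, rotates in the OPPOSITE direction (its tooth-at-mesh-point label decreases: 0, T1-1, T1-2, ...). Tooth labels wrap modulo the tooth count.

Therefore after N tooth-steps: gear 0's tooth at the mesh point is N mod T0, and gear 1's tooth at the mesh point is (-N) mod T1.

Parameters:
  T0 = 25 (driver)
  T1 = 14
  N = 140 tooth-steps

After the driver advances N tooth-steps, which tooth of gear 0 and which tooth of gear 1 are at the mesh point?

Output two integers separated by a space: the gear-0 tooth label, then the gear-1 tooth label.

Gear 0 (driver, T0=25): tooth at mesh = N mod T0
  140 = 5 * 25 + 15, so 140 mod 25 = 15
  gear 0 tooth = 15
Gear 1 (driven, T1=14): tooth at mesh = (-N) mod T1
  140 = 10 * 14 + 0, so 140 mod 14 = 0
  (-140) mod 14 = 0
Mesh after 140 steps: gear-0 tooth 15 meets gear-1 tooth 0

Answer: 15 0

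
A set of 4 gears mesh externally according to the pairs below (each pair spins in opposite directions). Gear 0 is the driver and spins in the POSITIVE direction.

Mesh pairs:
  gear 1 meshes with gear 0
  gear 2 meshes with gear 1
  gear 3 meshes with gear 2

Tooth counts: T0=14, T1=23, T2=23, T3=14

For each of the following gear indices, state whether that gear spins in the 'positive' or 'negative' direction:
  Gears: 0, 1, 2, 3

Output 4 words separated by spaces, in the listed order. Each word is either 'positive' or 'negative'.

Gear 0 (driver): positive (depth 0)
  gear 1: meshes with gear 0 -> depth 1 -> negative (opposite of gear 0)
  gear 2: meshes with gear 1 -> depth 2 -> positive (opposite of gear 1)
  gear 3: meshes with gear 2 -> depth 3 -> negative (opposite of gear 2)
Queried indices 0, 1, 2, 3 -> positive, negative, positive, negative

Answer: positive negative positive negative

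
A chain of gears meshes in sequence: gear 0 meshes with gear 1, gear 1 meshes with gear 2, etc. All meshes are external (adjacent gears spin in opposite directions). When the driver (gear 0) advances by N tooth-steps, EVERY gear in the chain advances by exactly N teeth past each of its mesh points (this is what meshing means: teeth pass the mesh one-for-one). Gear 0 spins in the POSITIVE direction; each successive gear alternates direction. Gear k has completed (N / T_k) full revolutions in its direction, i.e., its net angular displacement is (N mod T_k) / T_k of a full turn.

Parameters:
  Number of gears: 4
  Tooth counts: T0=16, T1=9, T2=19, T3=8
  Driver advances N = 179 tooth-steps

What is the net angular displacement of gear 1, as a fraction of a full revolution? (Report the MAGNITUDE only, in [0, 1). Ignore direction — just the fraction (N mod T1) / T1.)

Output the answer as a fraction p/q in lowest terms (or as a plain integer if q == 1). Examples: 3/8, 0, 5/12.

Chain of 4 gears, tooth counts: [16, 9, 19, 8]
  gear 0: T0=16, direction=positive, advance = 179 mod 16 = 3 teeth = 3/16 turn
  gear 1: T1=9, direction=negative, advance = 179 mod 9 = 8 teeth = 8/9 turn
  gear 2: T2=19, direction=positive, advance = 179 mod 19 = 8 teeth = 8/19 turn
  gear 3: T3=8, direction=negative, advance = 179 mod 8 = 3 teeth = 3/8 turn
Gear 1: 179 mod 9 = 8
Fraction = 8 / 9 = 8/9 (gcd(8,9)=1) = 8/9

Answer: 8/9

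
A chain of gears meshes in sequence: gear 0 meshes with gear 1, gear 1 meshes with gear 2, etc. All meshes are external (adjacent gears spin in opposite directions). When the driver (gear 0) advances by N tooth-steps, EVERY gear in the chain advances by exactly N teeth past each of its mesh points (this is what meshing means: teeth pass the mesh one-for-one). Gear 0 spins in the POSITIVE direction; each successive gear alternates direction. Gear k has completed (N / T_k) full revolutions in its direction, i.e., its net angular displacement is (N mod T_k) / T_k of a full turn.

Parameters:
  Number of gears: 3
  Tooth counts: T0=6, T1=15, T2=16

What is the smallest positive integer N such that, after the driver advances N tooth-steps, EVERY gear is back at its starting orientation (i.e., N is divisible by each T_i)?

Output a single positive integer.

Answer: 240

Derivation:
Gear k returns to start when N is a multiple of T_k.
All gears at start simultaneously when N is a common multiple of [6, 15, 16]; the smallest such N is lcm(6, 15, 16).
Start: lcm = T0 = 6
Fold in T1=15: gcd(6, 15) = 3; lcm(6, 15) = 6 * 15 / 3 = 90 / 3 = 30
Fold in T2=16: gcd(30, 16) = 2; lcm(30, 16) = 30 * 16 / 2 = 480 / 2 = 240
Full cycle length = 240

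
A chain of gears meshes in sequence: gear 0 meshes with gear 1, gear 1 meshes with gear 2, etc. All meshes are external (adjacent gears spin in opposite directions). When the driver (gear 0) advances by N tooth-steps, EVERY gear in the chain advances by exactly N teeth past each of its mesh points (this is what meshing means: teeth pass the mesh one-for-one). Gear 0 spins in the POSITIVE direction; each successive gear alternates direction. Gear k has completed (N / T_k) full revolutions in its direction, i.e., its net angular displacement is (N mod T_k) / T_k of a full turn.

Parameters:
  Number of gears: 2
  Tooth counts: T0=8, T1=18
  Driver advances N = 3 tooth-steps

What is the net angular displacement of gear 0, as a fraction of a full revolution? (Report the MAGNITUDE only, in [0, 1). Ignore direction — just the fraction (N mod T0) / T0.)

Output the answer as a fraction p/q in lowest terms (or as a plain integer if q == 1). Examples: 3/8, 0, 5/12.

Chain of 2 gears, tooth counts: [8, 18]
  gear 0: T0=8, direction=positive, advance = 3 mod 8 = 3 teeth = 3/8 turn
  gear 1: T1=18, direction=negative, advance = 3 mod 18 = 3 teeth = 3/18 turn
Gear 0: 3 mod 8 = 3
Fraction = 3 / 8 = 3/8 (gcd(3,8)=1) = 3/8

Answer: 3/8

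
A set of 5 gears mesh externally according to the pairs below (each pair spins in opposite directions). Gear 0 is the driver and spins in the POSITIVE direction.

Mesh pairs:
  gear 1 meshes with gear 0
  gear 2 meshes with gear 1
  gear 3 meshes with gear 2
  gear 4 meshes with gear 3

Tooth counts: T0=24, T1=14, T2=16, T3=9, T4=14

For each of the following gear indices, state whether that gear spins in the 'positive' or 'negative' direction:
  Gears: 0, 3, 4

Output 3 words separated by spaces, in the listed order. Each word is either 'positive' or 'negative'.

Answer: positive negative positive

Derivation:
Gear 0 (driver): positive (depth 0)
  gear 1: meshes with gear 0 -> depth 1 -> negative (opposite of gear 0)
  gear 2: meshes with gear 1 -> depth 2 -> positive (opposite of gear 1)
  gear 3: meshes with gear 2 -> depth 3 -> negative (opposite of gear 2)
  gear 4: meshes with gear 3 -> depth 4 -> positive (opposite of gear 3)
Queried indices 0, 3, 4 -> positive, negative, positive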